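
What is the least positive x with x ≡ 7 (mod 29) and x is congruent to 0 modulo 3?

36

Since 3·10 ≡ 1 (mod 29), take x = 0 + 3·((7−0)·10 mod 29) = 0 + 3·12 = 36.
Check: 36 mod 29 = 7, 36 mod 3 = 0.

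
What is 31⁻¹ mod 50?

50 = 1·31 + 19
31 = 1·19 + 12
19 = 1·12 + 7
12 = 1·7 + 5
7 = 1·5 + 2
5 = 2·2 + 1
2 = 2·1 + 0
Back-substituting gives 31·21 ≡ 1 (mod 50).

21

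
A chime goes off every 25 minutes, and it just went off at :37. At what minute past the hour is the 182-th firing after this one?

182·25 = 4550.
4550 − 75·60 = 50, so 4550 ≡ 50 (mod 60).
(37 + 50) mod 60 = 27.

27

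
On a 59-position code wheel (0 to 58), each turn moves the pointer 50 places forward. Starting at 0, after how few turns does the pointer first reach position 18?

57

50⁻¹ ≡ 13 (mod 59) because 50·13 = 650 = 11·59 + 1.
Multiplying both sides by 13: x ≡ 13·18 = 234 ≡ 57 (mod 59).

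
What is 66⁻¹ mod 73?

73 = 1·66 + 7
66 = 9·7 + 3
7 = 2·3 + 1
3 = 3·1 + 0
Back-substituting gives 66·52 ≡ 1 (mod 73).

52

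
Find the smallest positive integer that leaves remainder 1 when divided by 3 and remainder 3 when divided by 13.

Since 13·1 ≡ 1 (mod 3), take x = 3 + 13·((1−3)·1 mod 3) = 3 + 13·1 = 16.
Check: 16 mod 3 = 1, 16 mod 13 = 3.

16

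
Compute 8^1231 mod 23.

3

Square-and-reduce mod 23: 8^1≡8, 8^2≡18, 8^4≡2, 8^8≡4, 8^16≡16, 8^32≡3, 8^64≡9, 8^128≡12, 8^256≡6, 8^512≡13, 8^1024≡8.
1231 = 1 + 2 + 4 + 8 + 64 + 128 + 1024, so 8^1231 ≡ 8·18·2·4·9·12·8 ≡ 3 (mod 23).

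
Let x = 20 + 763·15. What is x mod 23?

763·15 = 11445.
Dividing 11445 by 23 gives quotient 497 and remainder 14.
(20 + 14) mod 23 = 11.

11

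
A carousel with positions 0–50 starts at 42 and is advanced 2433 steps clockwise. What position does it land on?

2433 mod 51 = 36 (since 47·51 = 2397).
(42 + 36) mod 51 = 27.

27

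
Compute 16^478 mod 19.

Square-and-reduce mod 19: 16^1≡16, 16^2≡9, 16^4≡5, 16^8≡6, 16^16≡17, 16^32≡4, 16^64≡16, 16^128≡9, 16^256≡5.
Since 478 = 2 + 4 + 8 + 16 + 64 + 128 + 256 in binary, 16^478 ≡ 9·5·6·17·16·9·5 ≡ 16 (mod 19).

16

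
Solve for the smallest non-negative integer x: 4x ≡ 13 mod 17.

The inverse of 4 mod 17 is 13 (since 4·13 = 52 ≡ 1).
Multiplying both sides by 13: x ≡ 13·13 = 169 ≡ 16 (mod 17).
Check: 4·16 = 64 = 3·17 + 13.

16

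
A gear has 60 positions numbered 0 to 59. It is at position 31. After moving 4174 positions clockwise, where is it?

4174 − 69·60 = 34, so 4174 ≡ 34 (mod 60).
(31 + 34) mod 60 = 5.

5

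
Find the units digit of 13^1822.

Last digits of 3^n: 3, 9, 7, 1 (period 4).
1822 mod 4 = 2, so the last digit matches 3^2 = 9.

9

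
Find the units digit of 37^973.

Powers of 7 mod 10 repeat with period 4: 7, 9, 3, 1.
973 leaves remainder 1 on division by 4, so 37^973 ends in 7.

7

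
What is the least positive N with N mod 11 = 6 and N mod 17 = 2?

x ≡ 6 (mod 11) gives x ∈ {6, 17, 28, 39, 50, 61, 72, 83, …}.
The first of these with x mod 17 = 2 is 138.

138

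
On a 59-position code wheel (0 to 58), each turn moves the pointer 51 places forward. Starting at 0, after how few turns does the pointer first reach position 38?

The inverse of 51 mod 59 is 22 (since 51·22 = 1122 ≡ 1).
Multiplying both sides by 22: x ≡ 22·38 = 836 ≡ 10 (mod 59).

10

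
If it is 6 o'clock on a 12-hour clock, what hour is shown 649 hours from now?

7

Dividing 649 by 12 gives quotient 54 and remainder 1.
6 + 1 → 7 on a 12-hour dial.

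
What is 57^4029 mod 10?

Powers of 7 mod 10 repeat with period 4: 7, 9, 3, 1.
4029 leaves remainder 1 on division by 4, so 57^4029 ends in 7.

7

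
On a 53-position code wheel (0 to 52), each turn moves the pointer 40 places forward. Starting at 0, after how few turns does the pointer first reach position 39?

The inverse of 40 mod 53 is 4 (since 40·4 = 160 ≡ 1).
Multiplying both sides by 4: x ≡ 4·39 = 156 ≡ 50 (mod 53).
Check: 40·50 = 2000 = 37·53 + 39.

50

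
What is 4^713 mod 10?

The units digit of 4^n cycles with period 2: 4, 6, …
713 leaves remainder 1 on division by 2, so 4^713 ends in 4.

4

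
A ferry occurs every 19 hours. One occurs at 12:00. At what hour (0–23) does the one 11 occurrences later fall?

11·19 = 209.
Dividing 209 by 24 gives quotient 8 and remainder 17.
(12 + 17) mod 24 = 5.

5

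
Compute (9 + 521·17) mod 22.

521·17 = 8857.
8857 mod 22 = 13 (since 402·22 = 8844).
(9 + 13) mod 22 = 0.

0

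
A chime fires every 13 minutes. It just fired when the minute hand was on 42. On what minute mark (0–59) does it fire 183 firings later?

183·13 = 2379.
2379 mod 60 = 39 (since 39·60 = 2340).
(42 + 39) mod 60 = 21.

21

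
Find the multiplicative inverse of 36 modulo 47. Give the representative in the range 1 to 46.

17

47 = 1·36 + 11
36 = 3·11 + 3
11 = 3·3 + 2
3 = 1·2 + 1
2 = 2·1 + 0
Back-substituting gives 36·17 ≡ 1 (mod 47).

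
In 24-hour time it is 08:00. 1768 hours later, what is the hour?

Dividing 1768 by 24 gives quotient 73 and remainder 16.
(8 + 16) mod 24 = 0.

0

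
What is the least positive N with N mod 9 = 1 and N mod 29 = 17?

Since 29·5 ≡ 1 (mod 9), take x = 17 + 29·((1−17)·5 mod 9) = 17 + 29·1 = 46.
Check: 46 mod 9 = 1, 46 mod 29 = 17.

46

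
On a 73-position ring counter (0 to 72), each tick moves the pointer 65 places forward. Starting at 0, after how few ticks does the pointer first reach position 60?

65⁻¹ ≡ 9 (mod 73) because 65·9 = 585 = 8·73 + 1.
Multiplying both sides by 9: x ≡ 9·60 = 540 ≡ 29 (mod 73).
Check: 65·29 = 1885 = 25·73 + 60.

29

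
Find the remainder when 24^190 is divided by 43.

24

By repeated squaring mod 43: 24^1≡24, 24^2≡17, 24^4≡31, 24^8≡15, 24^16≡10, 24^32≡14, 24^64≡24, 24^128≡17.
190 = 2 + 4 + 8 + 16 + 32 + 128, so 24^190 ≡ 17·31·15·10·14·17 ≡ 24 (mod 43).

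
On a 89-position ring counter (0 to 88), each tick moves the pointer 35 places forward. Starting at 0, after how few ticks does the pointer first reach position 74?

25

The inverse of 35 mod 89 is 28 (since 35·28 = 980 ≡ 1).
So x ≡ 28·74 = 2072 ≡ 25 (mod 89).
Check: 35·25 = 875 = 9·89 + 74.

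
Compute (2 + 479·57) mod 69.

479·57 = 27303.
Dividing 27303 by 69 gives quotient 395 and remainder 48.
(2 + 48) mod 69 = 50.

50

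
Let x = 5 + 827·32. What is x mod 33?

3

827·32 = 26464.
26464 = 801·33 + 31, so 26464 mod 33 = 31.
(5 + 31) mod 33 = 3.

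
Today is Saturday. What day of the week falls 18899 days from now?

Friday

18899 = 2699·7 + 6, so 18899 mod 7 = 6.
Saturday + 6 days → Friday.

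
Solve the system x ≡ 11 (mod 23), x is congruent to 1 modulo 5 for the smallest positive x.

11

Since 5·14 ≡ 1 (mod 23), take x = 1 + 5·((11−1)·14 mod 23) = 1 + 5·2 = 11.
Check: 11 mod 23 = 11, 11 mod 5 = 1.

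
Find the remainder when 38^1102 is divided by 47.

Square-and-reduce mod 47: 38^1≡38, 38^2≡34, 38^4≡28, 38^8≡32, 38^16≡37, 38^32≡6, 38^64≡36, 38^128≡27, 38^256≡24, 38^512≡12, 38^1024≡3.
1102 = 2 + 4 + 8 + 64 + 1024, so 38^1102 ≡ 34·28·32·36·3 ≡ 18 (mod 47).

18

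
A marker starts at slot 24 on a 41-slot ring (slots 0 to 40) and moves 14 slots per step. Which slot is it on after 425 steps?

425·14 = 5950.
5950 − 145·41 = 5, so 5950 ≡ 5 (mod 41).
(24 + 5) mod 41 = 29.

29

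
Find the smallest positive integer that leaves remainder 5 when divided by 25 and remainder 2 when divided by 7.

Since 7·18 ≡ 1 (mod 25), take x = 2 + 7·((5−2)·18 mod 25) = 2 + 7·4 = 30.
Check: 30 mod 25 = 5, 30 mod 7 = 2.

30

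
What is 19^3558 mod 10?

1

The units digit of 19^n cycles with period 2: 9, 1, …
3558 mod 2 = 0, so the last digit matches 9^2 = 1.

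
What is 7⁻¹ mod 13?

13 = 1·7 + 6
7 = 1·6 + 1
6 = 6·1 + 0
Back-substituting gives 7·2 ≡ 1 (mod 13).

2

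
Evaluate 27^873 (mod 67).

3

Square-and-reduce mod 67: 27^1≡27, 27^2≡59, 27^4≡64, 27^8≡9, 27^16≡14, 27^32≡62, 27^64≡25, 27^128≡22, 27^256≡15, 27^512≡24.
Since 873 = 1 + 8 + 32 + 64 + 256 + 512 in binary, 27^873 ≡ 27·9·62·25·15·24 ≡ 3 (mod 67).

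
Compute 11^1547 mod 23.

By repeated squaring mod 23: 11^1≡11, 11^2≡6, 11^4≡13, 11^8≡8, 11^16≡18, 11^32≡2, 11^64≡4, 11^128≡16, 11^256≡3, 11^512≡9, 11^1024≡12.
Since 1547 = 1 + 2 + 8 + 512 + 1024 in binary, 11^1547 ≡ 11·6·8·9·12 ≡ 7 (mod 23).

7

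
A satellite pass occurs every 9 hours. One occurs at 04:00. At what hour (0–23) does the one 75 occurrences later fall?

75·9 = 675.
Dividing 675 by 24 gives quotient 28 and remainder 3.
(4 + 3) mod 24 = 7.

7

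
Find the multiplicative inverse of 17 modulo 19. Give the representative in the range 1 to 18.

17·9 = 153 = 8·19 + 1, so 17⁻¹ ≡ 9 (mod 19).

9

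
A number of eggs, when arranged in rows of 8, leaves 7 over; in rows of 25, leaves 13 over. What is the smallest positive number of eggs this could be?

Since 25·1 ≡ 1 (mod 8), take x = 13 + 25·((7−13)·1 mod 8) = 13 + 25·2 = 63.
Check: 63 mod 8 = 7, 63 mod 25 = 13.

63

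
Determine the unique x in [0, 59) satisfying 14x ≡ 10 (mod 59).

The inverse of 14 mod 59 is 38 (since 14·38 = 532 ≡ 1).
Multiplying both sides by 38: x ≡ 38·10 = 380 ≡ 26 (mod 59).

26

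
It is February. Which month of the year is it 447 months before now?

Dividing 447 by 12 gives quotient 37 and remainder 3.
February − 3 months → November.

November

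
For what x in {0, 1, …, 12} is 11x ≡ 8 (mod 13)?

The inverse of 11 mod 13 is 6 (since 11·6 = 66 ≡ 1).
So x ≡ 6·8 = 48 ≡ 9 (mod 13).
Check: 11·9 = 99 = 7·13 + 8.

9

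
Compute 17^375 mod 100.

93

Successive squares of 17 mod 100: 17^1≡17, 17^2≡89, 17^4≡21, 17^8≡41, 17^16≡81, 17^32≡61, 17^64≡21, 17^128≡41, 17^256≡81.
Since 375 = 1 + 2 + 4 + 16 + 32 + 64 + 256 in binary, 17^375 ≡ 17·89·21·81·61·21·81 ≡ 93 (mod 100).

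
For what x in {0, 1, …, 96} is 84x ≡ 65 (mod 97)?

The inverse of 84 mod 97 is 82 (since 84·82 = 6888 ≡ 1).
So x ≡ 82·65 = 5330 ≡ 92 (mod 97).

92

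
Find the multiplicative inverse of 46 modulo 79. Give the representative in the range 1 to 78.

79 = 1·46 + 33
46 = 1·33 + 13
33 = 2·13 + 7
13 = 1·7 + 6
7 = 1·6 + 1
6 = 6·1 + 0
Back-substituting gives 46·67 ≡ 1 (mod 79).

67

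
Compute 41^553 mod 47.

Square-and-reduce mod 47: 41^1≡41, 41^2≡36, 41^4≡27, 41^8≡24, 41^16≡12, 41^32≡3, 41^64≡9, 41^128≡34, 41^256≡28, 41^512≡32.
Since 553 = 1 + 8 + 32 + 512 in binary, 41^553 ≡ 41·24·3·32 ≡ 41 (mod 47).

41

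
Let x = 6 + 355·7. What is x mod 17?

355·7 = 2485.
2485 = 146·17 + 3, so 2485 mod 17 = 3.
(6 + 3) mod 17 = 9.

9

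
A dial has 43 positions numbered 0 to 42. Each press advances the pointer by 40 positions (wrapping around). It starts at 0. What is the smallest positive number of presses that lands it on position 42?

40⁻¹ ≡ 14 (mod 43) because 40·14 = 560 = 13·43 + 1.
Multiplying both sides by 14: x ≡ 14·42 = 588 ≡ 29 (mod 43).
Check: 40·29 = 1160 = 26·43 + 42.

29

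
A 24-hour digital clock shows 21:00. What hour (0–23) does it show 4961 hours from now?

14

Dividing 4961 by 24 gives quotient 206 and remainder 17.
(21 + 17) mod 24 = 14.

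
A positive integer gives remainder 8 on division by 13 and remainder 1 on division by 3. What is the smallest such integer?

Since 3·9 ≡ 1 (mod 13), take x = 1 + 3·((8−1)·9 mod 13) = 1 + 3·11 = 34.
Check: 34 mod 13 = 8, 34 mod 3 = 1.

34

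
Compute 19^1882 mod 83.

Square-and-reduce mod 83: 19^1≡19, 19^2≡29, 19^4≡11, 19^8≡38, 19^16≡33, 19^32≡10, 19^64≡17, 19^128≡40, 19^256≡23, 19^512≡31, 19^1024≡48.
1882 = 2 + 8 + 16 + 64 + 256 + 512 + 1024, so 19^1882 ≡ 29·38·33·17·23·31·48 ≡ 68 (mod 83).

68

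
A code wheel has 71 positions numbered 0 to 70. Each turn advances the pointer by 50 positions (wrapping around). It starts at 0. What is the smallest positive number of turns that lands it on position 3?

The inverse of 50 mod 71 is 27 (since 50·27 = 1350 ≡ 1).
So x ≡ 27·3 = 81 ≡ 10 (mod 71).
Check: 50·10 = 500 = 7·71 + 3.

10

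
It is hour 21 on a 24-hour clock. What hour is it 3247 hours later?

4

3247 − 135·24 = 7, so 3247 ≡ 7 (mod 24).
(21 + 7) mod 24 = 4.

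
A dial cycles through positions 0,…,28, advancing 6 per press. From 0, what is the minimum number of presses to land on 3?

The inverse of 6 mod 29 is 5 (since 6·5 = 30 ≡ 1).
So x ≡ 5·3 = 15 ≡ 15 (mod 29).

15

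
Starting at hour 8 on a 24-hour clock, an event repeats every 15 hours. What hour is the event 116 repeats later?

116·15 = 1740.
1740 mod 24 = 12 (since 72·24 = 1728).
(8 + 12) mod 24 = 20.

20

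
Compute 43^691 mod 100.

Successive squares of 43 mod 100: 43^1≡43, 43^2≡49, 43^4≡1, 43^8≡1, 43^16≡1, 43^32≡1, 43^64≡1, 43^128≡1, 43^256≡1, 43^512≡1.
Since 691 = 1 + 2 + 16 + 32 + 128 + 512 in binary, 43^691 ≡ 43·49·1·1·1·1 ≡ 7 (mod 100).

7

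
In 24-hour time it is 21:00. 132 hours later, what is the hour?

132 = 5·24 + 12, so 132 mod 24 = 12.
(21 + 12) mod 24 = 9.

9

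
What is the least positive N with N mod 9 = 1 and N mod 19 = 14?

109

Since 19·1 ≡ 1 (mod 9), take x = 14 + 19·((1−14)·1 mod 9) = 14 + 19·5 = 109.
Check: 109 mod 9 = 1, 109 mod 19 = 14.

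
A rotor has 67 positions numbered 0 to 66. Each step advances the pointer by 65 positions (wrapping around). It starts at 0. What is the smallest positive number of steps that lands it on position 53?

7

65⁻¹ ≡ 33 (mod 67) because 65·33 = 2145 = 32·67 + 1.
So x ≡ 33·53 = 1749 ≡ 7 (mod 67).
Check: 65·7 = 455 = 6·67 + 53.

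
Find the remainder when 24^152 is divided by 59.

By repeated squaring mod 59: 24^1≡24, 24^2≡45, 24^4≡19, 24^8≡7, 24^16≡49, 24^32≡41, 24^64≡29, 24^128≡15.
Since 152 = 8 + 16 + 128 in binary, 24^152 ≡ 7·49·15 ≡ 12 (mod 59).

12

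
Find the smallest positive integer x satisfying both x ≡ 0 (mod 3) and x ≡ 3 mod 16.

Since 16·1 ≡ 1 (mod 3), take x = 3 + 16·((0−3)·1 mod 3) = 3 + 16·0 = 3.
Check: 3 mod 3 = 0, 3 mod 16 = 3.

3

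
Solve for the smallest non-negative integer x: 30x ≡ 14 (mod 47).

30⁻¹ ≡ 11 (mod 47) because 30·11 = 330 = 7·47 + 1.
Multiplying both sides by 11: x ≡ 11·14 = 154 ≡ 13 (mod 47).

13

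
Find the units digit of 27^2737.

The units digit of 27^n cycles with period 4: 7, 9, 3, 1, …
2737 leaves remainder 1 on division by 4, so 27^2737 ends in 7.

7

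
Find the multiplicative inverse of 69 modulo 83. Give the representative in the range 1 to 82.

83 = 1·69 + 14
69 = 4·14 + 13
14 = 1·13 + 1
13 = 13·1 + 0
Back-substituting gives 69·77 ≡ 1 (mod 83).

77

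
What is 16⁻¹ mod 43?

16·35 = 560 = 13·43 + 1, so 16⁻¹ ≡ 35 (mod 43).

35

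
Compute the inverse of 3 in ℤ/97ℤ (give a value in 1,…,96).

65

97 = 32·3 + 1
3 = 3·1 + 0
Back-substituting gives 3·65 ≡ 1 (mod 97).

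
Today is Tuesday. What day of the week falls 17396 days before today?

Dividing 17396 by 7 gives quotient 2485 and remainder 1.
Tuesday − 1 day → Monday.

Monday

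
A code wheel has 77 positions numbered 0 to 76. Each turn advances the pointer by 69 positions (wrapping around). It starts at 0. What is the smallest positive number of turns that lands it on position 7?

The inverse of 69 mod 77 is 48 (since 69·48 = 3312 ≡ 1).
So x ≡ 48·7 = 336 ≡ 28 (mod 77).

28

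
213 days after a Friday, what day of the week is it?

Dividing 213 by 7 gives quotient 30 and remainder 3.
Friday + 3 days → Monday.

Monday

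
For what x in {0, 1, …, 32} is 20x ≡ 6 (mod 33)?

30

20⁻¹ ≡ 5 (mod 33) because 20·5 = 100 = 3·33 + 1.
Multiplying both sides by 5: x ≡ 5·6 = 30 ≡ 30 (mod 33).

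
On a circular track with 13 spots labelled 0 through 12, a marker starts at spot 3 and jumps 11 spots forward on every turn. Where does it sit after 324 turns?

324·11 = 3564.
3564 mod 13 = 2 (since 274·13 = 3562).
(3 + 2) mod 13 = 5.

5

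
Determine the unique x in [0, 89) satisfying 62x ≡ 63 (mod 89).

57

The inverse of 62 mod 89 is 56 (since 62·56 = 3472 ≡ 1).
Multiplying both sides by 56: x ≡ 56·63 = 3528 ≡ 57 (mod 89).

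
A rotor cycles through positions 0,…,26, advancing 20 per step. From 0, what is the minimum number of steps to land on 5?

7

20⁻¹ ≡ 23 (mod 27) because 20·23 = 460 = 17·27 + 1.
Multiplying both sides by 23: x ≡ 23·5 = 115 ≡ 7 (mod 27).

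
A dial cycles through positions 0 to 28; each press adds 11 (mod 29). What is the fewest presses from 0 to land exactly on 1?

8

11·8 = 88 = 3·29 + 1, so 11⁻¹ ≡ 8 (mod 29).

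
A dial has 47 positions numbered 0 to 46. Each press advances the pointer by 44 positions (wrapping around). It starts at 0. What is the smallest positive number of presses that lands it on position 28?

22

44⁻¹ ≡ 31 (mod 47) because 44·31 = 1364 = 29·47 + 1.
Multiplying both sides by 31: x ≡ 31·28 = 868 ≡ 22 (mod 47).
Check: 44·22 = 968 = 20·47 + 28.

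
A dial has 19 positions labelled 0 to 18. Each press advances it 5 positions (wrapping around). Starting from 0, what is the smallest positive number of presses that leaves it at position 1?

4

5·4 = 20 = 1·19 + 1, so 5⁻¹ ≡ 4 (mod 19).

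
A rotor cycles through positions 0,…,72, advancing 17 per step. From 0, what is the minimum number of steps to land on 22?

70

The inverse of 17 mod 73 is 43 (since 17·43 = 731 ≡ 1).
So x ≡ 43·22 = 946 ≡ 70 (mod 73).
Check: 17·70 = 1190 = 16·73 + 22.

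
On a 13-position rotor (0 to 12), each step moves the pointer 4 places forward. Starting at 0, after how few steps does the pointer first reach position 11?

4⁻¹ ≡ 10 (mod 13) because 4·10 = 40 = 3·13 + 1.
So x ≡ 10·11 = 110 ≡ 6 (mod 13).
Check: 4·6 = 24 = 1·13 + 11.

6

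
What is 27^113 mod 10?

Powers of 7 mod 10 repeat with period 4: 7, 9, 3, 1.
113 leaves remainder 1 on division by 4, so 27^113 ends in 7.

7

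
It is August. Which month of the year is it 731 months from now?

731 = 60·12 + 11, so 731 mod 12 = 11.
August + 11 months → July.

July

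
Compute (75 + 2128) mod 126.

61

2128 − 16·126 = 112, so 2128 ≡ 112 (mod 126).
(75 + 112) mod 126 = 61.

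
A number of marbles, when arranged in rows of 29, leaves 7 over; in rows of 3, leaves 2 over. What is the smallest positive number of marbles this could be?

65

Since 3·10 ≡ 1 (mod 29), take x = 2 + 3·((7−2)·10 mod 29) = 2 + 3·21 = 65.
Check: 65 mod 29 = 7, 65 mod 3 = 2.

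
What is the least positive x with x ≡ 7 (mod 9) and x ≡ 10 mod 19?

124

x ≡ 7 (mod 9) gives x ∈ {7, 16, 25, 34, 43, 52, 61, 70, …}.
The first of these with x mod 19 = 10 is 124.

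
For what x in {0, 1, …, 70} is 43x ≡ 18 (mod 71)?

The inverse of 43 mod 71 is 38 (since 43·38 = 1634 ≡ 1).
So x ≡ 38·18 = 684 ≡ 45 (mod 71).
Check: 43·45 = 1935 = 27·71 + 18.

45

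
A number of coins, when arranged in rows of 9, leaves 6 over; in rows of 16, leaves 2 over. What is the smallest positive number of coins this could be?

114

Since 16·4 ≡ 1 (mod 9), take x = 2 + 16·((6−2)·4 mod 9) = 2 + 16·7 = 114.
Check: 114 mod 9 = 6, 114 mod 16 = 2.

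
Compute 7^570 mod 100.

49

Square-and-reduce mod 100: 7^1≡7, 7^2≡49, 7^4≡1, 7^8≡1, 7^16≡1, 7^32≡1, 7^64≡1, 7^128≡1, 7^256≡1, 7^512≡1.
Since 570 = 2 + 8 + 16 + 32 + 512 in binary, 7^570 ≡ 49·1·1·1·1 ≡ 49 (mod 100).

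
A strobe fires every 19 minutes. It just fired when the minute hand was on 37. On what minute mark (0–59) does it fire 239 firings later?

239·19 = 4541.
4541 = 75·60 + 41, so 4541 mod 60 = 41.
(37 + 41) mod 60 = 18.

18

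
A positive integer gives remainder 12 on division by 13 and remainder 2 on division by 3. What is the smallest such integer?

38

x ≡ 2 (mod 3) gives x ∈ {2, 5, 8, 11, 14, 17, 20, 23, …}.
The first of these with x mod 13 = 12 is 38.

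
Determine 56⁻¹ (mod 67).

6

67 = 1·56 + 11
56 = 5·11 + 1
11 = 11·1 + 0
Back-substituting gives 56·6 ≡ 1 (mod 67).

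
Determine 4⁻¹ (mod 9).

7

4·7 = 28 = 3·9 + 1, so 4⁻¹ ≡ 7 (mod 9).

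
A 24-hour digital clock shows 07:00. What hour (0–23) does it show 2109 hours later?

4

2109 = 87·24 + 21, so 2109 mod 24 = 21.
(7 + 21) mod 24 = 4.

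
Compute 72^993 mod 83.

By repeated squaring mod 83: 72^1≡72, 72^2≡38, 72^4≡33, 72^8≡10, 72^16≡17, 72^32≡40, 72^64≡23, 72^128≡31, 72^256≡48, 72^512≡63.
993 = 1 + 32 + 64 + 128 + 256 + 512, so 72^993 ≡ 72·40·23·31·48·63 ≡ 56 (mod 83).

56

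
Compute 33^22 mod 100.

By repeated squaring mod 100: 33^1≡33, 33^2≡89, 33^4≡21, 33^8≡41, 33^16≡81.
22 = 2 + 4 + 16, so 33^22 ≡ 89·21·81 ≡ 89 (mod 100).

89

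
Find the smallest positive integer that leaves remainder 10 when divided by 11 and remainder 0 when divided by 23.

x ≡ 10 (mod 11) gives x ∈ {10, 21, 32, 43, 54, 65, 76, 87, …}.
The first of these with x mod 23 = 0 is 230.

230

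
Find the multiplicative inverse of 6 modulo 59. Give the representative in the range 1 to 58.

6·10 = 60 = 1·59 + 1, so 6⁻¹ ≡ 10 (mod 59).

10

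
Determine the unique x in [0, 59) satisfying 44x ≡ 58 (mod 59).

44⁻¹ ≡ 55 (mod 59) because 44·55 = 2420 = 41·59 + 1.
So x ≡ 55·58 = 3190 ≡ 4 (mod 59).
Check: 44·4 = 176 = 2·59 + 58.

4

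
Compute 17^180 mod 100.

By repeated squaring mod 100: 17^1≡17, 17^2≡89, 17^4≡21, 17^8≡41, 17^16≡81, 17^32≡61, 17^64≡21, 17^128≡41.
180 = 4 + 16 + 32 + 128, so 17^180 ≡ 21·81·61·41 ≡ 1 (mod 100).

1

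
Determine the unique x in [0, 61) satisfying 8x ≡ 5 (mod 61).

8⁻¹ ≡ 23 (mod 61) because 8·23 = 184 = 3·61 + 1.
So x ≡ 23·5 = 115 ≡ 54 (mod 61).

54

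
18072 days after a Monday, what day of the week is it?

Saturday

18072 − 2581·7 = 5, so 18072 ≡ 5 (mod 7).
Monday + 5 days → Saturday.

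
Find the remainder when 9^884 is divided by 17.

Square-and-reduce mod 17: 9^1≡9, 9^2≡13, 9^4≡16, 9^8≡1, 9^16≡1, 9^32≡1, 9^64≡1, 9^128≡1, 9^256≡1, 9^512≡1.
884 = 4 + 16 + 32 + 64 + 256 + 512, so 9^884 ≡ 16·1·1·1·1·1 ≡ 16 (mod 17).

16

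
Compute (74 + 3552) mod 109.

29

3552 = 32·109 + 64, so 3552 mod 109 = 64.
(74 + 64) mod 109 = 29.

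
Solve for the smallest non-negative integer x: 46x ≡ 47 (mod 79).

The inverse of 46 mod 79 is 67 (since 46·67 = 3082 ≡ 1).
Multiplying both sides by 67: x ≡ 67·47 = 3149 ≡ 68 (mod 79).
Check: 46·68 = 3128 = 39·79 + 47.

68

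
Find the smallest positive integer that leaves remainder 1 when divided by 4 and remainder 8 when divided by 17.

Since 17·1 ≡ 1 (mod 4), take x = 8 + 17·((1−8)·1 mod 4) = 8 + 17·1 = 25.
Check: 25 mod 4 = 1, 25 mod 17 = 8.

25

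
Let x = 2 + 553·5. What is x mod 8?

7

553·5 = 2765.
2765 = 345·8 + 5, so 2765 mod 8 = 5.
(2 + 5) mod 8 = 7.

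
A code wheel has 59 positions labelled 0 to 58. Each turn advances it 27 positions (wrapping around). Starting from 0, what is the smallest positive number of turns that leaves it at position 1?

59 = 2·27 + 5
27 = 5·5 + 2
5 = 2·2 + 1
2 = 2·1 + 0
Back-substituting gives 27·35 ≡ 1 (mod 59).

35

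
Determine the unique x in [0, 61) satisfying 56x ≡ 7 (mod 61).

56⁻¹ ≡ 12 (mod 61) because 56·12 = 672 = 11·61 + 1.
Multiplying both sides by 12: x ≡ 12·7 = 84 ≡ 23 (mod 61).
Check: 56·23 = 1288 = 21·61 + 7.

23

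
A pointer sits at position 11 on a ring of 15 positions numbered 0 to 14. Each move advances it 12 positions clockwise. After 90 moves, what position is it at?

90·12 = 1080.
1080 − 72·15 = 0, so 1080 ≡ 0 (mod 15).
(11 + 0) mod 15 = 11.

11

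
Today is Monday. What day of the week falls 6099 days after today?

Dividing 6099 by 7 gives quotient 871 and remainder 2.
Monday + 2 days → Wednesday.

Wednesday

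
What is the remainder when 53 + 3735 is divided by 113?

Dividing 3735 by 113 gives quotient 33 and remainder 6.
(53 + 6) mod 113 = 59.

59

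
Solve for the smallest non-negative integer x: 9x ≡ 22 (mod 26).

The inverse of 9 mod 26 is 3 (since 9·3 = 27 ≡ 1).
So x ≡ 3·22 = 66 ≡ 14 (mod 26).
Check: 9·14 = 126 = 4·26 + 22.

14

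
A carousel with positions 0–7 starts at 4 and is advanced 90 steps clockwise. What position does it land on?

6

90 mod 8 = 2 (since 11·8 = 88).
(4 + 2) mod 8 = 6.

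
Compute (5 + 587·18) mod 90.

587·18 = 10566.
10566 mod 90 = 36 (since 117·90 = 10530).
(5 + 36) mod 90 = 41.

41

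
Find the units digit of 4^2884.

Powers of 4 mod 10 repeat with period 2: 4, 6.
2884 mod 2 = 0, so the last digit matches 4^2 = 6.

6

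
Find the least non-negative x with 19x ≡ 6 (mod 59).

19⁻¹ ≡ 28 (mod 59) because 19·28 = 532 = 9·59 + 1.
Multiplying both sides by 28: x ≡ 28·6 = 168 ≡ 50 (mod 59).

50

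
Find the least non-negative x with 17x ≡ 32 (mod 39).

17⁻¹ ≡ 23 (mod 39) because 17·23 = 391 = 10·39 + 1.
So x ≡ 23·32 = 736 ≡ 34 (mod 39).

34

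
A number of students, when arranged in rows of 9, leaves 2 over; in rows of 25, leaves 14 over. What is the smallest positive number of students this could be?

164

x ≡ 2 (mod 9) gives x ∈ {2, 11, 20, 29, 38, 47, 56, 65, …}.
The first of these with x mod 25 = 14 is 164.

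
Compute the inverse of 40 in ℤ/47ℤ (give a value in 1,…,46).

20

40·20 = 800 = 17·47 + 1, so 40⁻¹ ≡ 20 (mod 47).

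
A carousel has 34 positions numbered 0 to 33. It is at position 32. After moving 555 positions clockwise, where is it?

9

555 mod 34 = 11 (since 16·34 = 544).
(32 + 11) mod 34 = 9.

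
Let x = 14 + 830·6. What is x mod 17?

13

830·6 = 4980.
4980 = 292·17 + 16, so 4980 mod 17 = 16.
(14 + 16) mod 17 = 13.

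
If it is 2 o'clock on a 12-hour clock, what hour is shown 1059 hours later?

5

1059 mod 12 = 3 (since 88·12 = 1056).
2 + 3 → 5 on a 12-hour dial.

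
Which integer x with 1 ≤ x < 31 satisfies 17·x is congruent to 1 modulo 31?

11

31 = 1·17 + 14
17 = 1·14 + 3
14 = 4·3 + 2
3 = 1·2 + 1
2 = 2·1 + 0
Back-substituting gives 17·11 ≡ 1 (mod 31).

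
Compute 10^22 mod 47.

14

Square-and-reduce mod 47: 10^1≡10, 10^2≡6, 10^4≡36, 10^8≡27, 10^16≡24.
22 = 2 + 4 + 16, so 10^22 ≡ 6·36·24 ≡ 14 (mod 47).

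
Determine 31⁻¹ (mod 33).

31·16 = 496 = 15·33 + 1, so 31⁻¹ ≡ 16 (mod 33).

16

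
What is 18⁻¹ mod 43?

43 = 2·18 + 7
18 = 2·7 + 4
7 = 1·4 + 3
4 = 1·3 + 1
3 = 3·1 + 0
Back-substituting gives 18·12 ≡ 1 (mod 43).

12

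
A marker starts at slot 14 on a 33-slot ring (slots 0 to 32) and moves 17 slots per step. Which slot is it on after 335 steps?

335·17 = 5695.
5695 − 172·33 = 19, so 5695 ≡ 19 (mod 33).
(14 + 19) mod 33 = 0.

0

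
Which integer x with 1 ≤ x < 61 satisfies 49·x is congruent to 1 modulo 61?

5

49·5 = 245 = 4·61 + 1, so 49⁻¹ ≡ 5 (mod 61).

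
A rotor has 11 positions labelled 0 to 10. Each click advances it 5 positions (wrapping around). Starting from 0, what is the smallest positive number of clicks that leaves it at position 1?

5·9 = 45 = 4·11 + 1, so 5⁻¹ ≡ 9 (mod 11).

9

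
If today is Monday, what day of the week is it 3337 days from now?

Dividing 3337 by 7 gives quotient 476 and remainder 5.
Monday + 5 days → Saturday.

Saturday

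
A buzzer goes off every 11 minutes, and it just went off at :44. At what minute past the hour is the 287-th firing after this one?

287·11 = 3157.
Dividing 3157 by 60 gives quotient 52 and remainder 37.
(44 + 37) mod 60 = 21.

21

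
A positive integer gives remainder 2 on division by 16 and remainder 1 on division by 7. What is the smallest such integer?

50

Since 7·7 ≡ 1 (mod 16), take x = 1 + 7·((2−1)·7 mod 16) = 1 + 7·7 = 50.
Check: 50 mod 16 = 2, 50 mod 7 = 1.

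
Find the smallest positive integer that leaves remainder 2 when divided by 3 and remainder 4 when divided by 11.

Since 11·2 ≡ 1 (mod 3), take x = 4 + 11·((2−4)·2 mod 3) = 4 + 11·2 = 26.
Check: 26 mod 3 = 2, 26 mod 11 = 4.

26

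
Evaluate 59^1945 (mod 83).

31

By repeated squaring mod 83: 59^1≡59, 59^2≡78, 59^4≡25, 59^8≡44, 59^16≡27, 59^32≡65, 59^64≡75, 59^128≡64, 59^256≡29, 59^512≡11, 59^1024≡38.
Since 1945 = 1 + 8 + 16 + 128 + 256 + 512 + 1024 in binary, 59^1945 ≡ 59·44·27·64·29·11·38 ≡ 31 (mod 83).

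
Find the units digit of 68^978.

4

Powers of 8 mod 10 repeat with period 4: 8, 4, 2, 6.
978 leaves remainder 2 on division by 4, so 68^978 ends in 4.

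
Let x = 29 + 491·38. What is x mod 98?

67

491·38 = 18658.
Dividing 18658 by 98 gives quotient 190 and remainder 38.
(29 + 38) mod 98 = 67.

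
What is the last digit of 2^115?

8

Powers of 2 mod 10 repeat with period 4: 2, 4, 8, 6.
115 leaves remainder 3 on division by 4, so 2^115 ends in 8.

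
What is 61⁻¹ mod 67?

11

67 = 1·61 + 6
61 = 10·6 + 1
6 = 6·1 + 0
Back-substituting gives 61·11 ≡ 1 (mod 67).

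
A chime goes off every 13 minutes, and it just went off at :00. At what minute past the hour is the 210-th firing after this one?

30

210·13 = 2730.
2730 = 45·60 + 30, so 2730 mod 60 = 30.
(0 + 30) mod 60 = 30.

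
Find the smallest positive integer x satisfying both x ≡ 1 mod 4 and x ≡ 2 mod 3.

5

Since 3·3 ≡ 1 (mod 4), take x = 2 + 3·((1−2)·3 mod 4) = 2 + 3·1 = 5.
Check: 5 mod 4 = 1, 5 mod 3 = 2.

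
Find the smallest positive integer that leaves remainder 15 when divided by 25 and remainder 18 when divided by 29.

540

x ≡ 15 (mod 25) gives x ∈ {15, 40, 65, 90, 115, 140, 165, 190, …}.
The first of these with x mod 29 = 18 is 540.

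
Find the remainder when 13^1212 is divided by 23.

Square-and-reduce mod 23: 13^1≡13, 13^2≡8, 13^4≡18, 13^8≡2, 13^16≡4, 13^32≡16, 13^64≡3, 13^128≡9, 13^256≡12, 13^512≡6, 13^1024≡13.
1212 = 4 + 8 + 16 + 32 + 128 + 1024, so 13^1212 ≡ 18·2·4·16·9·13 ≡ 8 (mod 23).

8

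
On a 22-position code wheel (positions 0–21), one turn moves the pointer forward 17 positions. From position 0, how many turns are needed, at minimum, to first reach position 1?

13

17·13 = 221 = 10·22 + 1, so 17⁻¹ ≡ 13 (mod 22).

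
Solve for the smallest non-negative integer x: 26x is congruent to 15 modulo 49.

10

26⁻¹ ≡ 17 (mod 49) because 26·17 = 442 = 9·49 + 1.
Multiplying both sides by 17: x ≡ 17·15 = 255 ≡ 10 (mod 49).
Check: 26·10 = 260 = 5·49 + 15.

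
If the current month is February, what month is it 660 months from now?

660 − 55·12 = 0, so 660 ≡ 0 (mod 12).
February + 0 months → February.

February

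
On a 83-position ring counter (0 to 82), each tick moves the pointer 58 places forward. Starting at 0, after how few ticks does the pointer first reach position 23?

58⁻¹ ≡ 73 (mod 83) because 58·73 = 4234 = 51·83 + 1.
Multiplying both sides by 73: x ≡ 73·23 = 1679 ≡ 19 (mod 83).

19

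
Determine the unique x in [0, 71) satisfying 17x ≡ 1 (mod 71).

46

17⁻¹ ≡ 46 (mod 71) because 17·46 = 782 = 11·71 + 1.
Multiplying both sides by 46: x ≡ 46·1 = 46 ≡ 46 (mod 71).
Check: 17·46 = 782 = 11·71 + 1.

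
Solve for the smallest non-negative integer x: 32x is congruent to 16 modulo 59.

30

The inverse of 32 mod 59 is 24 (since 32·24 = 768 ≡ 1).
So x ≡ 24·16 = 384 ≡ 30 (mod 59).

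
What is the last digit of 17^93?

7

The units digit of 17^n cycles with period 4: 7, 9, 3, 1, …
93 mod 4 = 1, so the last digit matches 7^1 = 7.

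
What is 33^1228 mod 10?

Last digits of 3^n: 3, 9, 7, 1 (period 4).
1228 mod 4 = 0, so the last digit matches 3^4 = 1.

1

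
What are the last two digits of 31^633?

Successive squares of 31 mod 100: 31^1≡31, 31^2≡61, 31^4≡21, 31^8≡41, 31^16≡81, 31^32≡61, 31^64≡21, 31^128≡41, 31^256≡81, 31^512≡61.
Since 633 = 1 + 8 + 16 + 32 + 64 + 512 in binary, 31^633 ≡ 31·41·81·61·21·61 ≡ 91 (mod 100).

91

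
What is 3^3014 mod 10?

Last digits of 3^n: 3, 9, 7, 1 (period 4).
3014 leaves remainder 2 on division by 4, so 3^3014 ends in 9.

9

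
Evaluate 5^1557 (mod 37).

6

Square-and-reduce mod 37: 5^1≡5, 5^2≡25, 5^4≡33, 5^8≡16, 5^16≡34, 5^32≡9, 5^64≡7, 5^128≡12, 5^256≡33, 5^512≡16, 5^1024≡34.
1557 = 1 + 4 + 16 + 512 + 1024, so 5^1557 ≡ 5·33·34·16·34 ≡ 6 (mod 37).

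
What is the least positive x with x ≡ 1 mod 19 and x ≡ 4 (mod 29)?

381

Since 29·2 ≡ 1 (mod 19), take x = 4 + 29·((1−4)·2 mod 19) = 4 + 29·13 = 381.
Check: 381 mod 19 = 1, 381 mod 29 = 4.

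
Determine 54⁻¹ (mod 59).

54·47 = 2538 = 43·59 + 1, so 54⁻¹ ≡ 47 (mod 59).

47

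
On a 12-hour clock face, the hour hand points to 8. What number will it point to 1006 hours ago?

10

1006 mod 12 = 10 (since 83·12 = 996).
8 − 10 → 10 on a 12-hour dial.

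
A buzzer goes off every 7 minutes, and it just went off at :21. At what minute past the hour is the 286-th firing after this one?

43

286·7 = 2002.
2002 − 33·60 = 22, so 2002 ≡ 22 (mod 60).
(21 + 22) mod 60 = 43.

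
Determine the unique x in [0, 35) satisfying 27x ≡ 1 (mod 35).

13

The inverse of 27 mod 35 is 13 (since 27·13 = 351 ≡ 1).
Multiplying both sides by 13: x ≡ 13·1 = 13 ≡ 13 (mod 35).
Check: 27·13 = 351 = 10·35 + 1.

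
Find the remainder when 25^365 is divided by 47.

9

Successive squares of 25 mod 47: 25^1≡25, 25^2≡14, 25^4≡8, 25^8≡17, 25^16≡7, 25^32≡2, 25^64≡4, 25^128≡16, 25^256≡21.
365 = 1 + 4 + 8 + 32 + 64 + 256, so 25^365 ≡ 25·8·17·2·4·21 ≡ 9 (mod 47).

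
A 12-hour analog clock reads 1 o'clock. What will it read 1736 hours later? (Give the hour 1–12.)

9

1736 − 144·12 = 8, so 1736 ≡ 8 (mod 12).
1 + 8 → 9 on a 12-hour dial.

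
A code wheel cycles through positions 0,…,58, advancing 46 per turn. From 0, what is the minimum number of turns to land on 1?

9

46⁻¹ ≡ 9 (mod 59) because 46·9 = 414 = 7·59 + 1.
So x ≡ 9·1 = 9 ≡ 9 (mod 59).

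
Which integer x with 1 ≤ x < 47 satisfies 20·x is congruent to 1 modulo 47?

40

47 = 2·20 + 7
20 = 2·7 + 6
7 = 1·6 + 1
6 = 6·1 + 0
Back-substituting gives 20·40 ≡ 1 (mod 47).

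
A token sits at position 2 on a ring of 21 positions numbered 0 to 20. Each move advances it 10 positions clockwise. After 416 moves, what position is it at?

4

416·10 = 4160.
Dividing 4160 by 21 gives quotient 198 and remainder 2.
(2 + 2) mod 21 = 4.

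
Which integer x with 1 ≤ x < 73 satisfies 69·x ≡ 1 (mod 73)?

18

69·18 = 1242 = 17·73 + 1, so 69⁻¹ ≡ 18 (mod 73).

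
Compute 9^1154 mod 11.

5

By repeated squaring mod 11: 9^1≡9, 9^2≡4, 9^4≡5, 9^8≡3, 9^16≡9, 9^32≡4, 9^64≡5, 9^128≡3, 9^256≡9, 9^512≡4, 9^1024≡5.
Since 1154 = 2 + 128 + 1024 in binary, 9^1154 ≡ 4·3·5 ≡ 5 (mod 11).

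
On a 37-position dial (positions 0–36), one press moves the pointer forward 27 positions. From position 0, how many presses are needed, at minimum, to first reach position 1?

27·11 = 297 = 8·37 + 1, so 27⁻¹ ≡ 11 (mod 37).

11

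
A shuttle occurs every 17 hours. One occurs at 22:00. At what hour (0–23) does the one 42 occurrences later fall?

42·17 = 714.
714 − 29·24 = 18, so 714 ≡ 18 (mod 24).
(22 + 18) mod 24 = 16.

16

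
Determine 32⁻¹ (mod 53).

53 = 1·32 + 21
32 = 1·21 + 11
21 = 1·11 + 10
11 = 1·10 + 1
10 = 10·1 + 0
Back-substituting gives 32·5 ≡ 1 (mod 53).

5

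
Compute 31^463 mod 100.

Square-and-reduce mod 100: 31^1≡31, 31^2≡61, 31^4≡21, 31^8≡41, 31^16≡81, 31^32≡61, 31^64≡21, 31^128≡41, 31^256≡81.
463 = 1 + 2 + 4 + 8 + 64 + 128 + 256, so 31^463 ≡ 31·61·21·41·21·41·81 ≡ 91 (mod 100).

91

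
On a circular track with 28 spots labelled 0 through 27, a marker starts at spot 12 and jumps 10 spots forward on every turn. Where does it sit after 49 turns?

26

49·10 = 490.
Dividing 490 by 28 gives quotient 17 and remainder 14.
(12 + 14) mod 28 = 26.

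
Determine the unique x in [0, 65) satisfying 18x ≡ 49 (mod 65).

18⁻¹ ≡ 47 (mod 65) because 18·47 = 846 = 13·65 + 1.
Multiplying both sides by 47: x ≡ 47·49 = 2303 ≡ 28 (mod 65).

28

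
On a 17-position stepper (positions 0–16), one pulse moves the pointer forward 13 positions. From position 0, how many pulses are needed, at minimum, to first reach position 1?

13·4 = 52 = 3·17 + 1, so 13⁻¹ ≡ 4 (mod 17).

4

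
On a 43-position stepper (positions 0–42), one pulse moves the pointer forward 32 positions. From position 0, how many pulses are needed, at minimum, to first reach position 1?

39

32·39 = 1248 = 29·43 + 1, so 32⁻¹ ≡ 39 (mod 43).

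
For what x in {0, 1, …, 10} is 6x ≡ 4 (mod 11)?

6⁻¹ ≡ 2 (mod 11) because 6·2 = 12 = 1·11 + 1.
So x ≡ 2·4 = 8 ≡ 8 (mod 11).

8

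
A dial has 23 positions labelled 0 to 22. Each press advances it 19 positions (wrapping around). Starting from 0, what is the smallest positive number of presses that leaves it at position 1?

17

19·17 = 323 = 14·23 + 1, so 19⁻¹ ≡ 17 (mod 23).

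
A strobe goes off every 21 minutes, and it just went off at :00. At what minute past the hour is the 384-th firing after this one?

384·21 = 8064.
8064 mod 60 = 24 (since 134·60 = 8040).
(0 + 24) mod 60 = 24.

24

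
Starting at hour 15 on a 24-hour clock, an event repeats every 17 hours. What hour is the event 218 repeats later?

1

218·17 = 3706.
3706 = 154·24 + 10, so 3706 mod 24 = 10.
(15 + 10) mod 24 = 1.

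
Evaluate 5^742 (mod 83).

By repeated squaring mod 83: 5^1≡5, 5^2≡25, 5^4≡44, 5^8≡27, 5^16≡65, 5^32≡75, 5^64≡64, 5^128≡29, 5^256≡11, 5^512≡38.
Since 742 = 2 + 4 + 32 + 64 + 128 + 512 in binary, 5^742 ≡ 25·44·75·64·29·38 ≡ 44 (mod 83).

44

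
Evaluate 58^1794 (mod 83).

59

By repeated squaring mod 83: 58^1≡58, 58^2≡44, 58^4≡27, 58^8≡65, 58^16≡75, 58^32≡64, 58^64≡29, 58^128≡11, 58^256≡38, 58^512≡33, 58^1024≡10.
Since 1794 = 2 + 256 + 512 + 1024 in binary, 58^1794 ≡ 44·38·33·10 ≡ 59 (mod 83).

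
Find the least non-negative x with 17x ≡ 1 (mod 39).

23

17⁻¹ ≡ 23 (mod 39) because 17·23 = 391 = 10·39 + 1.
So x ≡ 23·1 = 23 ≡ 23 (mod 39).
Check: 17·23 = 391 = 10·39 + 1.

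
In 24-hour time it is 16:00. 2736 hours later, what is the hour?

16

2736 = 114·24 + 0, so 2736 mod 24 = 0.
(16 + 0) mod 24 = 16.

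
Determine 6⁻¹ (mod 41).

41 = 6·6 + 5
6 = 1·5 + 1
5 = 5·1 + 0
Back-substituting gives 6·7 ≡ 1 (mod 41).

7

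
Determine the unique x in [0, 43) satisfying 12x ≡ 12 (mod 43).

The inverse of 12 mod 43 is 18 (since 12·18 = 216 ≡ 1).
Multiplying both sides by 18: x ≡ 18·12 = 216 ≡ 1 (mod 43).

1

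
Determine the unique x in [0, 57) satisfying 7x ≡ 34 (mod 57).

13

The inverse of 7 mod 57 is 49 (since 7·49 = 343 ≡ 1).
So x ≡ 49·34 = 1666 ≡ 13 (mod 57).
Check: 7·13 = 91 = 1·57 + 34.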